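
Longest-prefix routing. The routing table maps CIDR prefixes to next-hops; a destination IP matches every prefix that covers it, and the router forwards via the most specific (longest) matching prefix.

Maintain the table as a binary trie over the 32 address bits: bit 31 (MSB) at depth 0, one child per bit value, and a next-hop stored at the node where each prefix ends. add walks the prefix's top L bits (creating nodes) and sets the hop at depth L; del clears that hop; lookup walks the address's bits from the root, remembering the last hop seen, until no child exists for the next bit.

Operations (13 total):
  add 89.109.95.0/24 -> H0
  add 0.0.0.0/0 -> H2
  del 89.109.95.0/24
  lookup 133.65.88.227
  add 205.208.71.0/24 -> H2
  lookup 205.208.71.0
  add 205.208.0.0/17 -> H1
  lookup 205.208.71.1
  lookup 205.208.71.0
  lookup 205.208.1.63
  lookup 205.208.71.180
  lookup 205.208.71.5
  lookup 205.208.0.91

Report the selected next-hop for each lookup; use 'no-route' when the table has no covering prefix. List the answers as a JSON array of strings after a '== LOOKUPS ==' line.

Process each operation:
  + 89.109.95.0/24 (H0) depth=24
  + 0.0.0.0/0 (H2) depth=0
  del 89.109.95.0/24 (clear depth 24)
  lookup 133.65.88.227: bits ε walk d0:H2 -> H2
  + 205.208.71.0/24 (H2) depth=24
  lookup 205.208.71.0: bits 110011011101000001000111 walk d0:H2→d1:-→d2:-→d3:-→d4:-→d5:-→d6:-→d7:-→d8:-→d9:-→d10:-→d11:-→d12:-→d13:-→d14:-→d15:-→d16:-→d17:-→d18:-→d19:-→d20:-→d21:-→d22:-→d23:-→d24:H2 -> H2
  + 205.208.0.0/17 (H1) depth=17
  lookup 205.208.71.1: bits 110011011101000001000111 walk d0:H2→d1:-→d2:-→d3:-→d4:-→d5:-→d6:-→d7:-→d8:-→d9:-→d10:-→d11:-→d12:-→d13:-→d14:-→d15:-→d16:-→d17:H1→d18:-→d19:-→d20:-→d21:-→d22:-→d23:-→d24:H2 -> H2
  lookup 205.208.71.0: bits 110011011101000001000111 walk d0:H2→d1:-→d2:-→d3:-→d4:-→d5:-→d6:-→d7:-→d8:-→d9:-→d10:-→d11:-→d12:-→d13:-→d14:-→d15:-→d16:-→d17:H1→d18:-→d19:-→d20:-→d21:-→d22:-→d23:-→d24:H2 -> H2
  lookup 205.208.1.63: bits 11001101110100000 walk d0:H2→d1:-→d2:-→d3:-→d4:-→d5:-→d6:-→d7:-→d8:-→d9:-→d10:-→d11:-→d12:-→d13:-→d14:-→d15:-→d16:-→d17:H1 -> H1
  lookup 205.208.71.180: bits 110011011101000001000111 walk d0:H2→d1:-→d2:-→d3:-→d4:-→d5:-→d6:-→d7:-→d8:-→d9:-→d10:-→d11:-→d12:-→d13:-→d14:-→d15:-→d16:-→d17:H1→d18:-→d19:-→d20:-→d21:-→d22:-→d23:-→d24:H2 -> H2
  lookup 205.208.71.5: bits 110011011101000001000111 walk d0:H2→d1:-→d2:-→d3:-→d4:-→d5:-→d6:-→d7:-→d8:-→d9:-→d10:-→d11:-→d12:-→d13:-→d14:-→d15:-→d16:-→d17:H1→d18:-→d19:-→d20:-→d21:-→d22:-→d23:-→d24:H2 -> H2
  lookup 205.208.0.91: bits 11001101110100000 walk d0:H2→d1:-→d2:-→d3:-→d4:-→d5:-→d6:-→d7:-→d8:-→d9:-→d10:-→d11:-→d12:-→d13:-→d14:-→d15:-→d16:-→d17:H1 -> H1

== LOOKUPS ==
["H2","H2","H2","H2","H1","H2","H2","H1"]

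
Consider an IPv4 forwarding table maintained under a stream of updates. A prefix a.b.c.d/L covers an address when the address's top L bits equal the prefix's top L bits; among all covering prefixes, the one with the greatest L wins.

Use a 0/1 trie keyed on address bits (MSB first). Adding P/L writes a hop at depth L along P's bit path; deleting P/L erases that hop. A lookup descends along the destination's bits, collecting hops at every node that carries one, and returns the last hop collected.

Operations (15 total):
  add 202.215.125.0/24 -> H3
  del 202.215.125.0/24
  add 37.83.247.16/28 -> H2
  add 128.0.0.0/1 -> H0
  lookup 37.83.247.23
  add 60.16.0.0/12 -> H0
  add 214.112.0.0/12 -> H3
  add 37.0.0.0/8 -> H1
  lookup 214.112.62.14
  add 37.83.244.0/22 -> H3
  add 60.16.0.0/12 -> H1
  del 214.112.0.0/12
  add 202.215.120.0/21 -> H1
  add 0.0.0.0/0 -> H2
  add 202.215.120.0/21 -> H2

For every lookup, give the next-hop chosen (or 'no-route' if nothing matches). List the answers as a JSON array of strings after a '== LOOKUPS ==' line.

Apply in order:
  + 202.215.125.0/24 (H3) depth=24
  del 202.215.125.0/24 (clear depth 24)
  + 37.83.247.16/28 (H2) depth=28
  + 128.0.0.0/1 (H0) depth=1
  lookup 37.83.247.23: bits 0010010101010011111101110001 walk d0:-→d1:-→d2:-→d3:-→d4:-→d5:-→d6:-→d7:-→d8:-→d9:-→d10:-→d11:-→d12:-→d13:-→d14:-→d15:-→d16:-→d17:-→d18:-→d19:-→d20:-→d21:-→d22:-→d23:-→d24:-→d25:-→d26:-→d27:-→d28:H2 -> H2
  + 60.16.0.0/12 (H0) depth=12
  + 214.112.0.0/12 (H3) depth=12
  + 37.0.0.0/8 (H1) depth=8
  lookup 214.112.62.14: bits 110101100111 walk d0:-→d1:H0→d2:-→d3:-→d4:-→d5:-→d6:-→d7:-→d8:-→d9:-→d10:-→d11:-→d12:H3 -> H3
  + 37.83.244.0/22 (H3) depth=22
  + 60.16.0.0/12 (H1) depth=12
  del 214.112.0.0/12 (clear depth 12)
  + 202.215.120.0/21 (H1) depth=21
  + 0.0.0.0/0 (H2) depth=0
  + 202.215.120.0/21 (H2) depth=21

== LOOKUPS ==
["H2","H3"]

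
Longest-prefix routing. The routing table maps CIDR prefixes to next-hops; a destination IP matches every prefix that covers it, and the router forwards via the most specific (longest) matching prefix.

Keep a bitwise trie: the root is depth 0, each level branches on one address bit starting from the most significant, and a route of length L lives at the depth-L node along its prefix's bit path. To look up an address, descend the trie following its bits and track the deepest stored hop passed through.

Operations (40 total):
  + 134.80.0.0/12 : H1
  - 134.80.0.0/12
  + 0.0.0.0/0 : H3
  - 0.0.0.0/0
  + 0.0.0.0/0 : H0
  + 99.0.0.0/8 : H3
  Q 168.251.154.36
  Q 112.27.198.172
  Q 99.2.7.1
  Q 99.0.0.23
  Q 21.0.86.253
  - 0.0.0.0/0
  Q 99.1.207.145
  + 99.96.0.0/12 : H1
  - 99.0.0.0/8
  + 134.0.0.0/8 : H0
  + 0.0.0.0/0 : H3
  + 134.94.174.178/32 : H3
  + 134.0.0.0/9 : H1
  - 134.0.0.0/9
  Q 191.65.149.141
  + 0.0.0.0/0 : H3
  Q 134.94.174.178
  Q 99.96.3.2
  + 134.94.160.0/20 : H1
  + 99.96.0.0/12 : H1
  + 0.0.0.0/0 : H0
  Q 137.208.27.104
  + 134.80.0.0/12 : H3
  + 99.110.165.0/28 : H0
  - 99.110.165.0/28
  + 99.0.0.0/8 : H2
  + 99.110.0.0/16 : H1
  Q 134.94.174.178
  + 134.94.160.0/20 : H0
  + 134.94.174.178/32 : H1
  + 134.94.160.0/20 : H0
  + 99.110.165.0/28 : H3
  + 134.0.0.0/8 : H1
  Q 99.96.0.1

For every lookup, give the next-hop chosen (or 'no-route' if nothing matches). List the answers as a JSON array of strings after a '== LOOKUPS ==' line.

Process each operation:
  add 134.80.0.0/12 -> H1 at depth 12
  del 134.80.0.0/12 (clear depth 12)
  add 0.0.0.0/0 -> H3 at depth 0
  del 0.0.0.0/0 (clear depth 0)
  add 0.0.0.0/0 -> H0 at depth 0
  add 99.0.0.0/8 -> H3 at depth 8
  ? 168.251.154.36  path d0:H0→d1:-→d2:-  best=H0
  ? 112.27.198.172  path d0:H0→d1:-→d2:-→d3:-  best=H0
  ? 99.2.7.1  path d0:H0→d1:-→d2:-→d3:-→d4:-→d5:-→d6:-→d7:-→d8:H3  best=H3
  ? 99.0.0.23  path d0:H0→d1:-→d2:-→d3:-→d4:-→d5:-→d6:-→d7:-→d8:H3  best=H3
  ? 21.0.86.253  path d0:H0→d1:-  best=H0
  del 0.0.0.0/0 (clear depth 0)
  ? 99.1.207.145  path d0:-→d1:-→d2:-→d3:-→d4:-→d5:-→d6:-→d7:-→d8:H3  best=H3
  add 99.96.0.0/12 -> H1 at depth 12
  del 99.0.0.0/8 (clear depth 8)
  add 134.0.0.0/8 -> H0 at depth 8
  add 0.0.0.0/0 -> H3 at depth 0
  add 134.94.174.178/32 -> H3 at depth 32
  add 134.0.0.0/9 -> H1 at depth 9
  del 134.0.0.0/9 (clear depth 9)
  ? 191.65.149.141  path d0:H3→d1:-→d2:-  best=H3
  add 0.0.0.0/0 -> H3 at depth 0
  ? 134.94.174.178  path d0:H3→d1:-→d2:-→d3:-→d4:-→d5:-→d6:-→d7:-→d8:H0→d9:-→d10:-→d11:-→d12:-→d13:-→d14:-→d15:-→d16:-→d17:-→d18:-→d19:-→d20:-→d21:-→d22:-→d23:-→d24:-→d25:-→d26:-→d27:-→d28:-→d29:-→d30:-→d31:-→d32:H3  best=H3
  ? 99.96.3.2  path d0:H3→d1:-→d2:-→d3:-→d4:-→d5:-→d6:-→d7:-→d8:-→d9:-→d10:-→d11:-→d12:H1  best=H1
  add 134.94.160.0/20 -> H1 at depth 20
  add 99.96.0.0/12 -> H1 at depth 12
  add 0.0.0.0/0 -> H0 at depth 0
  ? 137.208.27.104  path d0:H0→d1:-→d2:-→d3:-→d4:-  best=H0
  add 134.80.0.0/12 -> H3 at depth 12
  add 99.110.165.0/28 -> H0 at depth 28
  del 99.110.165.0/28 (clear depth 28)
  add 99.0.0.0/8 -> H2 at depth 8
  add 99.110.0.0/16 -> H1 at depth 16
  ? 134.94.174.178  path d0:H0→d1:-→d2:-→d3:-→d4:-→d5:-→d6:-→d7:-→d8:H0→d9:-→d10:-→d11:-→d12:H3→d13:-→d14:-→d15:-→d16:-→d17:-→d18:-→d19:-→d20:H1→d21:-→d22:-→d23:-→d24:-→d25:-→d26:-→d27:-→d28:-→d29:-→d30:-→d31:-→d32:H3  best=H3
  add 134.94.160.0/20 -> H0 at depth 20
  add 134.94.174.178/32 -> H1 at depth 32
  add 134.94.160.0/20 -> H0 at depth 20
  add 99.110.165.0/28 -> H3 at depth 28
  add 134.0.0.0/8 -> H1 at depth 8
  ? 99.96.0.1  path d0:H0→d1:-→d2:-→d3:-→d4:-→d5:-→d6:-→d7:-→d8:H2→d9:-→d10:-→d11:-→d12:H1  best=H1

== LOOKUPS ==
["H0","H0","H3","H3","H0","H3","H3","H3","H1","H0","H3","H1"]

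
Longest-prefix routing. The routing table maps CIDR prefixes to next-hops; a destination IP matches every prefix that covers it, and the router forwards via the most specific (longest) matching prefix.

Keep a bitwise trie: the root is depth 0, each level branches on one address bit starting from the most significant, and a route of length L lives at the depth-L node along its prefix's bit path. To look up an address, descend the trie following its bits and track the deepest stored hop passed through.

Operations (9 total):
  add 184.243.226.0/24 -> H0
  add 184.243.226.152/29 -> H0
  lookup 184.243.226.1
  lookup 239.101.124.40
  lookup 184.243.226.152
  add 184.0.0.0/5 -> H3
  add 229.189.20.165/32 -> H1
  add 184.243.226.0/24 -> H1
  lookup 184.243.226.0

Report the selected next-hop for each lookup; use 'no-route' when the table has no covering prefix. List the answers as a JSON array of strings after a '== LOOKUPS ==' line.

Trace:
  add 184.243.226.0/24 -> H0 at depth 24
  add 184.243.226.152/29 -> H0 at depth 29
  ? 184.243.226.1  path d0:-→d1:-→d2:-→d3:-→d4:-→d5:-→d6:-→d7:-→d8:-→d9:-→d10:-→d11:-→d12:-→d13:-→d14:-→d15:-→d16:-→d17:-→d18:-→d19:-→d20:-→d21:-→d22:-→d23:-→d24:H0  best=H0
  ? 239.101.124.40  path d0:-→d1:-  best=no-route
  ? 184.243.226.152  path d0:-→d1:-→d2:-→d3:-→d4:-→d5:-→d6:-→d7:-→d8:-→d9:-→d10:-→d11:-→d12:-→d13:-→d14:-→d15:-→d16:-→d17:-→d18:-→d19:-→d20:-→d21:-→d22:-→d23:-→d24:H0→d25:-→d26:-→d27:-→d28:-→d29:H0  best=H0
  add 184.0.0.0/5 -> H3 at depth 5
  add 229.189.20.165/32 -> H1 at depth 32
  add 184.243.226.0/24 -> H1 at depth 24
  ? 184.243.226.0  path d0:-→d1:-→d2:-→d3:-→d4:-→d5:H3→d6:-→d7:-→d8:-→d9:-→d10:-→d11:-→d12:-→d13:-→d14:-→d15:-→d16:-→d17:-→d18:-→d19:-→d20:-→d21:-→d22:-→d23:-→d24:H1  best=H1

== LOOKUPS ==
["H0","no-route","H0","H1"]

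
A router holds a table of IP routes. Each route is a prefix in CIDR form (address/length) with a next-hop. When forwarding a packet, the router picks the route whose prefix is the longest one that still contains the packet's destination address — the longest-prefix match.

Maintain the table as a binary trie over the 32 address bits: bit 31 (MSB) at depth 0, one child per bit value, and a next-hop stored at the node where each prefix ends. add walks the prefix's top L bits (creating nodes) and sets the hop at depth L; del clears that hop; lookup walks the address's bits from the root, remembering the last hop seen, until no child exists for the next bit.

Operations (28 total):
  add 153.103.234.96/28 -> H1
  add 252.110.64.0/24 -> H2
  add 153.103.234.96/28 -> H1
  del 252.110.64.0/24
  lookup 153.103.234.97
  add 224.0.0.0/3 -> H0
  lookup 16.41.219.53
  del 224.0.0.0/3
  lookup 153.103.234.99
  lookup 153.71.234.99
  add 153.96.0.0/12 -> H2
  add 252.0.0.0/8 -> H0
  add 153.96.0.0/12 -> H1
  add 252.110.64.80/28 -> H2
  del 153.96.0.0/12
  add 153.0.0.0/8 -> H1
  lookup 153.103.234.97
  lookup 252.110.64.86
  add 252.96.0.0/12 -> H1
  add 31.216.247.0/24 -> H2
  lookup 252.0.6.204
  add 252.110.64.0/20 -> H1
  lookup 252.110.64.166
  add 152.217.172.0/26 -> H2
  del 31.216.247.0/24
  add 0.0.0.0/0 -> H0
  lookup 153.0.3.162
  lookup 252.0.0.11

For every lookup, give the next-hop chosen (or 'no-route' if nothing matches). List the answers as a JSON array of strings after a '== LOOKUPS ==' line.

Apply in order:
  add 153.103.234.96/28 -> H1 at depth 28
  add 252.110.64.0/24 -> H2 at depth 24
  add 153.103.234.96/28 -> H1 at depth 28
  del 252.110.64.0/24 (clear depth 24)
  ? 153.103.234.97  path d0:-→d1:-→d2:-→d3:-→d4:-→d5:-→d6:-→d7:-→d8:-→d9:-→d10:-→d11:-→d12:-→d13:-→d14:-→d15:-→d16:-→d17:-→d18:-→d19:-→d20:-→d21:-→d22:-→d23:-→d24:-→d25:-→d26:-→d27:-→d28:H1  best=H1
  add 224.0.0.0/3 -> H0 at depth 3
  ? 16.41.219.53  path d0:-  best=no-route
  del 224.0.0.0/3 (clear depth 3)
  ? 153.103.234.99  path d0:-→d1:-→d2:-→d3:-→d4:-→d5:-→d6:-→d7:-→d8:-→d9:-→d10:-→d11:-→d12:-→d13:-→d14:-→d15:-→d16:-→d17:-→d18:-→d19:-→d20:-→d21:-→d22:-→d23:-→d24:-→d25:-→d26:-→d27:-→d28:H1  best=H1
  ? 153.71.234.99  path d0:-→d1:-→d2:-→d3:-→d4:-→d5:-→d6:-→d7:-→d8:-→d9:-→d10:-  best=no-route
  add 153.96.0.0/12 -> H2 at depth 12
  add 252.0.0.0/8 -> H0 at depth 8
  add 153.96.0.0/12 -> H1 at depth 12
  add 252.110.64.80/28 -> H2 at depth 28
  del 153.96.0.0/12 (clear depth 12)
  add 153.0.0.0/8 -> H1 at depth 8
  ? 153.103.234.97  path d0:-→d1:-→d2:-→d3:-→d4:-→d5:-→d6:-→d7:-→d8:H1→d9:-→d10:-→d11:-→d12:-→d13:-→d14:-→d15:-→d16:-→d17:-→d18:-→d19:-→d20:-→d21:-→d22:-→d23:-→d24:-→d25:-→d26:-→d27:-→d28:H1  best=H1
  ? 252.110.64.86  path d0:-→d1:-→d2:-→d3:-→d4:-→d5:-→d6:-→d7:-→d8:H0→d9:-→d10:-→d11:-→d12:-→d13:-→d14:-→d15:-→d16:-→d17:-→d18:-→d19:-→d20:-→d21:-→d22:-→d23:-→d24:-→d25:-→d26:-→d27:-→d28:H2  best=H2
  add 252.96.0.0/12 -> H1 at depth 12
  add 31.216.247.0/24 -> H2 at depth 24
  ? 252.0.6.204  path d0:-→d1:-→d2:-→d3:-→d4:-→d5:-→d6:-→d7:-→d8:H0→d9:-  best=H0
  add 252.110.64.0/20 -> H1 at depth 20
  ? 252.110.64.166  path d0:-→d1:-→d2:-→d3:-→d4:-→d5:-→d6:-→d7:-→d8:H0→d9:-→d10:-→d11:-→d12:H1→d13:-→d14:-→d15:-→d16:-→d17:-→d18:-→d19:-→d20:H1→d21:-→d22:-→d23:-→d24:-  best=H1
  add 152.217.172.0/26 -> H2 at depth 26
  del 31.216.247.0/24 (clear depth 24)
  add 0.0.0.0/0 -> H0 at depth 0
  ? 153.0.3.162  path d0:H0→d1:-→d2:-→d3:-→d4:-→d5:-→d6:-→d7:-→d8:H1→d9:-  best=H1
  ? 252.0.0.11  path d0:H0→d1:-→d2:-→d3:-→d4:-→d5:-→d6:-→d7:-→d8:H0→d9:-  best=H0

== LOOKUPS ==
["H1","no-route","H1","no-route","H1","H2","H0","H1","H1","H0"]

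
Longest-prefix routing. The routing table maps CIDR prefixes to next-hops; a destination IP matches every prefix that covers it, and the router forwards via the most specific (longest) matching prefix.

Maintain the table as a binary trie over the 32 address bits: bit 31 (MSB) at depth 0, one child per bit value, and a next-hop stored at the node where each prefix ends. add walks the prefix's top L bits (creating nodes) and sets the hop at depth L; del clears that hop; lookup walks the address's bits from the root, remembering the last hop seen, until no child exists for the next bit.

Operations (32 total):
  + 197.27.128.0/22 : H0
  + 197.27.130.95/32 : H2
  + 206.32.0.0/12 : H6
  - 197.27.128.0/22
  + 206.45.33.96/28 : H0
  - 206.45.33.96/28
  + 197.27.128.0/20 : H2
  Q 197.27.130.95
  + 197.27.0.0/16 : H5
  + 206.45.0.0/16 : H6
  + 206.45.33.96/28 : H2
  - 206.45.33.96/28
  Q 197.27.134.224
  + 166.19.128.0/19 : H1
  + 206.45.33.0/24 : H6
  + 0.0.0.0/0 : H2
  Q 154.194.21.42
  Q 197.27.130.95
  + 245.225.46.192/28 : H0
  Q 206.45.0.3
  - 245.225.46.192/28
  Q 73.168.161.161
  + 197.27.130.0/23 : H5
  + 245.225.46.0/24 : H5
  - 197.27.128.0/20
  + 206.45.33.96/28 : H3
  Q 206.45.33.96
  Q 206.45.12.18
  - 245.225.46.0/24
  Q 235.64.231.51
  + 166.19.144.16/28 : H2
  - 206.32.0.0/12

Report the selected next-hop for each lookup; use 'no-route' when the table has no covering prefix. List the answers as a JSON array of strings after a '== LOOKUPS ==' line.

Apply in order:
  add 197.27.128.0/22 -> H0 at depth 22
  add 197.27.130.95/32 -> H2 at depth 32
  add 206.32.0.0/12 -> H6 at depth 12
  - 197.27.128.0/22 clear@22
  add 206.45.33.96/28 -> H0 at depth 28
  - 206.45.33.96/28 clear@28
  add 197.27.128.0/20 -> H2 at depth 20
  lookup 197.27.130.95: bits 11000101000110111000001001011111 walk d0:-→d1:-→d2:-→d3:-→d4:-→d5:-→d6:-→d7:-→d8:-→d9:-→d10:-→d11:-→d12:-→d13:-→d14:-→d15:-→d16:-→d17:-→d18:-→d19:-→d20:H2→d21:-→d22:-→d23:-→d24:-→d25:-→d26:-→d27:-→d28:-→d29:-→d30:-→d31:-→d32:H2 -> H2
  add 197.27.0.0/16 -> H5 at depth 16
  add 206.45.0.0/16 -> H6 at depth 16
  add 206.45.33.96/28 -> H2 at depth 28
  - 206.45.33.96/28 clear@28
  lookup 197.27.134.224: bits 110001010001101110000 walk d0:-→d1:-→d2:-→d3:-→d4:-→d5:-→d6:-→d7:-→d8:-→d9:-→d10:-→d11:-→d12:-→d13:-→d14:-→d15:-→d16:H5→d17:-→d18:-→d19:-→d20:H2→d21:- -> H2
  add 166.19.128.0/19 -> H1 at depth 19
  add 206.45.33.0/24 -> H6 at depth 24
  add 0.0.0.0/0 -> H2 at depth 0
  lookup 154.194.21.42: bits 10 walk d0:H2→d1:-→d2:- -> H2
  lookup 197.27.130.95: bits 11000101000110111000001001011111 walk d0:H2→d1:-→d2:-→d3:-→d4:-→d5:-→d6:-→d7:-→d8:-→d9:-→d10:-→d11:-→d12:-→d13:-→d14:-→d15:-→d16:H5→d17:-→d18:-→d19:-→d20:H2→d21:-→d22:-→d23:-→d24:-→d25:-→d26:-→d27:-→d28:-→d29:-→d30:-→d31:-→d32:H2 -> H2
  add 245.225.46.192/28 -> H0 at depth 28
  lookup 206.45.0.3: bits 110011100010110100 walk d0:H2→d1:-→d2:-→d3:-→d4:-→d5:-→d6:-→d7:-→d8:-→d9:-→d10:-→d11:-→d12:H6→d13:-→d14:-→d15:-→d16:H6→d17:-→d18:- -> H6
  - 245.225.46.192/28 clear@28
  lookup 73.168.161.161: bits ε walk d0:H2 -> H2
  add 197.27.130.0/23 -> H5 at depth 23
  add 245.225.46.0/24 -> H5 at depth 24
  - 197.27.128.0/20 clear@20
  add 206.45.33.96/28 -> H3 at depth 28
  lookup 206.45.33.96: bits 1100111000101101001000010110 walk d0:H2→d1:-→d2:-→d3:-→d4:-→d5:-→d6:-→d7:-→d8:-→d9:-→d10:-→d11:-→d12:H6→d13:-→d14:-→d15:-→d16:H6→d17:-→d18:-→d19:-→d20:-→d21:-→d22:-→d23:-→d24:H6→d25:-→d26:-→d27:-→d28:H3 -> H3
  lookup 206.45.12.18: bits 110011100010110100 walk d0:H2→d1:-→d2:-→d3:-→d4:-→d5:-→d6:-→d7:-→d8:-→d9:-→d10:-→d11:-→d12:H6→d13:-→d14:-→d15:-→d16:H6→d17:-→d18:- -> H6
  - 245.225.46.0/24 clear@24
  lookup 235.64.231.51: bits 111 walk d0:H2→d1:-→d2:-→d3:- -> H2
  add 166.19.144.16/28 -> H2 at depth 28
  - 206.32.0.0/12 clear@12

== LOOKUPS ==
["H2","H2","H2","H2","H6","H2","H3","H6","H2"]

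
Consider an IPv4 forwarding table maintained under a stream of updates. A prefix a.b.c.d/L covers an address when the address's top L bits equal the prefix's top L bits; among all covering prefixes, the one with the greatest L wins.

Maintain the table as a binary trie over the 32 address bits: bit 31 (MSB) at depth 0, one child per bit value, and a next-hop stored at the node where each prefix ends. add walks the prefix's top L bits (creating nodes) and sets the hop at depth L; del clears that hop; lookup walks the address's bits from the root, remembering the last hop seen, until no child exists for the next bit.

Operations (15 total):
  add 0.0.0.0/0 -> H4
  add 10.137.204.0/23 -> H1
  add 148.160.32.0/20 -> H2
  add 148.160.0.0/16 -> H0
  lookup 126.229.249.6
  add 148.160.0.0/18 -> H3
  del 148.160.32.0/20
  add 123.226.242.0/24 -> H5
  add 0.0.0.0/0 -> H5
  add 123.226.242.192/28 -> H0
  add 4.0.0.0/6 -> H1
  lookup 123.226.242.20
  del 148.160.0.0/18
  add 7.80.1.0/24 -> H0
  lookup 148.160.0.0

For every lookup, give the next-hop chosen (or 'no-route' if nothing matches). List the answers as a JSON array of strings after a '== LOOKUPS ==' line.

Trace:
  + 0.0.0.0/0 (H4) depth=0
  + 10.137.204.0/23 (H1) depth=23
  + 148.160.32.0/20 (H2) depth=20
  + 148.160.0.0/16 (H0) depth=16
  Q 126.229.249.6: descend 0 ; hops seen [H4] ; pick H4
  + 148.160.0.0/18 (H3) depth=18
  - 148.160.32.0/20 clear@20
  + 123.226.242.0/24 (H5) depth=24
  + 0.0.0.0/0 (H5) depth=0
  + 123.226.242.192/28 (H0) depth=28
  + 4.0.0.0/6 (H1) depth=6
  Q 123.226.242.20: descend 011110111110001011110010 ; hops seen [H5,H5] ; pick H5
  - 148.160.0.0/18 clear@18
  + 7.80.1.0/24 (H0) depth=24
  Q 148.160.0.0: descend 100101001010000000 ; hops seen [H5,H0] ; pick H0

== LOOKUPS ==
["H4","H5","H0"]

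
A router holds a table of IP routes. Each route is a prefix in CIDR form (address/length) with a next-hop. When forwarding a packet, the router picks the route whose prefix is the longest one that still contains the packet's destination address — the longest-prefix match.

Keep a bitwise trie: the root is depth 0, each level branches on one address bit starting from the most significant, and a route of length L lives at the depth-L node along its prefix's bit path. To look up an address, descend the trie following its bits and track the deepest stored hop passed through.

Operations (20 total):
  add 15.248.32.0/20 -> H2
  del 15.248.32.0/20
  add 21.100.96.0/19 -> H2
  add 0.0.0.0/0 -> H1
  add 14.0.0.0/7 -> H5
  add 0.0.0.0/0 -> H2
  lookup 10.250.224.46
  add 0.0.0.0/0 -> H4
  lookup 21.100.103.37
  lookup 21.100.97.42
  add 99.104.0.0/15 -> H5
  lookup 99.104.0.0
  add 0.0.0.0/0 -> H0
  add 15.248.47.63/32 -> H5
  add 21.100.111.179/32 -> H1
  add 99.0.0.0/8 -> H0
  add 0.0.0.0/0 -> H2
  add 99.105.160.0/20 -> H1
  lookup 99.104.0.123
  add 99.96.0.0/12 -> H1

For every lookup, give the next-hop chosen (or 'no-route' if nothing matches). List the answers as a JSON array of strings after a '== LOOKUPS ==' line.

Trace:
  + 15.248.32.0/20 (H2) depth=20
  del 15.248.32.0/20 (clear depth 20)
  + 21.100.96.0/19 (H2) depth=19
  + 0.0.0.0/0 (H1) depth=0
  + 14.0.0.0/7 (H5) depth=7
  + 0.0.0.0/0 (H2) depth=0
  Q 10.250.224.46: descend 00001 ; hops seen [H2] ; pick H2
  + 0.0.0.0/0 (H4) depth=0
  Q 21.100.103.37: descend 0001010101100100011 ; hops seen [H4,H2] ; pick H2
  Q 21.100.97.42: descend 0001010101100100011 ; hops seen [H4,H2] ; pick H2
  + 99.104.0.0/15 (H5) depth=15
  Q 99.104.0.0: descend 011000110110100 ; hops seen [H4,H5] ; pick H5
  + 0.0.0.0/0 (H0) depth=0
  + 15.248.47.63/32 (H5) depth=32
  + 21.100.111.179/32 (H1) depth=32
  + 99.0.0.0/8 (H0) depth=8
  + 0.0.0.0/0 (H2) depth=0
  + 99.105.160.0/20 (H1) depth=20
  Q 99.104.0.123: descend 011000110110100 ; hops seen [H2,H0,H5] ; pick H5
  + 99.96.0.0/12 (H1) depth=12

== LOOKUPS ==
["H2","H2","H2","H5","H5"]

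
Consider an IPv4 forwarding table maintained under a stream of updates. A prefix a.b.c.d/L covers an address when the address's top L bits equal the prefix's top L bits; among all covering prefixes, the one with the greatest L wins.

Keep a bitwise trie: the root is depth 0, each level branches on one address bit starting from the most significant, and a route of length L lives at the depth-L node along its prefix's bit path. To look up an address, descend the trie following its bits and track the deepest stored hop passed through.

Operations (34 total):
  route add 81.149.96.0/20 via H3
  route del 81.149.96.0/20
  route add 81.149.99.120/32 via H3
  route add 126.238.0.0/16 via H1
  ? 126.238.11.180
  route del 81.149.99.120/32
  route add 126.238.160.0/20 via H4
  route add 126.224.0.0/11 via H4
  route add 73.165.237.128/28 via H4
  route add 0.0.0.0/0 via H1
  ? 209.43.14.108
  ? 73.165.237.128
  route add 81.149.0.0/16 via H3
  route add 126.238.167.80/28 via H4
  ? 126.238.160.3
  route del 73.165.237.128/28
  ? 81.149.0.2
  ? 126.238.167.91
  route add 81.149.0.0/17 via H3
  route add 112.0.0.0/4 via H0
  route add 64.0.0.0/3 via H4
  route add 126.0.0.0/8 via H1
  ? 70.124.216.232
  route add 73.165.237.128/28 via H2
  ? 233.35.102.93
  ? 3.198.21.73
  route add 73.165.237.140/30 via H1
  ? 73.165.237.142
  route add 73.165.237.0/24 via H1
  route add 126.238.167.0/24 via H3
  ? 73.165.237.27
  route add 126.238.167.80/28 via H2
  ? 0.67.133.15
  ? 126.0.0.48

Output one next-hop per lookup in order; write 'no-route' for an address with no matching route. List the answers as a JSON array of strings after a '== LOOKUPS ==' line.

Trace:
  + 81.149.96.0/20 (H3) depth=20
  - 81.149.96.0/20 clear@20
  + 81.149.99.120/32 (H3) depth=32
  + 126.238.0.0/16 (H1) depth=16
  ? 126.238.11.180  path d0:-→d1:-→d2:-→d3:-→d4:-→d5:-→d6:-→d7:-→d8:-→d9:-→d10:-→d11:-→d12:-→d13:-→d14:-→d15:-→d16:H1  best=H1
  - 81.149.99.120/32 clear@32
  + 126.238.160.0/20 (H4) depth=20
  + 126.224.0.0/11 (H4) depth=11
  + 73.165.237.128/28 (H4) depth=28
  + 0.0.0.0/0 (H1) depth=0
  ? 209.43.14.108  path d0:H1  best=H1
  ? 73.165.237.128  path d0:H1→d1:-→d2:-→d3:-→d4:-→d5:-→d6:-→d7:-→d8:-→d9:-→d10:-→d11:-→d12:-→d13:-→d14:-→d15:-→d16:-→d17:-→d18:-→d19:-→d20:-→d21:-→d22:-→d23:-→d24:-→d25:-→d26:-→d27:-→d28:H4  best=H4
  + 81.149.0.0/16 (H3) depth=16
  + 126.238.167.80/28 (H4) depth=28
  ? 126.238.160.3  path d0:H1→d1:-→d2:-→d3:-→d4:-→d5:-→d6:-→d7:-→d8:-→d9:-→d10:-→d11:H4→d12:-→d13:-→d14:-→d15:-→d16:H1→d17:-→d18:-→d19:-→d20:H4→d21:-  best=H4
  - 73.165.237.128/28 clear@28
  ? 81.149.0.2  path d0:H1→d1:-→d2:-→d3:-→d4:-→d5:-→d6:-→d7:-→d8:-→d9:-→d10:-→d11:-→d12:-→d13:-→d14:-→d15:-→d16:H3→d17:-  best=H3
  ? 126.238.167.91  path d0:H1→d1:-→d2:-→d3:-→d4:-→d5:-→d6:-→d7:-→d8:-→d9:-→d10:-→d11:H4→d12:-→d13:-→d14:-→d15:-→d16:H1→d17:-→d18:-→d19:-→d20:H4→d21:-→d22:-→d23:-→d24:-→d25:-→d26:-→d27:-→d28:H4  best=H4
  + 81.149.0.0/17 (H3) depth=17
  + 112.0.0.0/4 (H0) depth=4
  + 64.0.0.0/3 (H4) depth=3
  + 126.0.0.0/8 (H1) depth=8
  ? 70.124.216.232  path d0:H1→d1:-→d2:-→d3:H4→d4:-  best=H4
  + 73.165.237.128/28 (H2) depth=28
  ? 233.35.102.93  path d0:H1  best=H1
  ? 3.198.21.73  path d0:H1→d1:-  best=H1
  + 73.165.237.140/30 (H1) depth=30
  ? 73.165.237.142  path d0:H1→d1:-→d2:-→d3:H4→d4:-→d5:-→d6:-→d7:-→d8:-→d9:-→d10:-→d11:-→d12:-→d13:-→d14:-→d15:-→d16:-→d17:-→d18:-→d19:-→d20:-→d21:-→d22:-→d23:-→d24:-→d25:-→d26:-→d27:-→d28:H2→d29:-→d30:H1  best=H1
  + 73.165.237.0/24 (H1) depth=24
  + 126.238.167.0/24 (H3) depth=24
  ? 73.165.237.27  path d0:H1→d1:-→d2:-→d3:H4→d4:-→d5:-→d6:-→d7:-→d8:-→d9:-→d10:-→d11:-→d12:-→d13:-→d14:-→d15:-→d16:-→d17:-→d18:-→d19:-→d20:-→d21:-→d22:-→d23:-→d24:H1  best=H1
  + 126.238.167.80/28 (H2) depth=28
  ? 0.67.133.15  path d0:H1→d1:-  best=H1
  ? 126.0.0.48  path d0:H1→d1:-→d2:-→d3:-→d4:H0→d5:-→d6:-→d7:-→d8:H1  best=H1

== LOOKUPS ==
["H1","H1","H4","H4","H3","H4","H4","H1","H1","H1","H1","H1","H1"]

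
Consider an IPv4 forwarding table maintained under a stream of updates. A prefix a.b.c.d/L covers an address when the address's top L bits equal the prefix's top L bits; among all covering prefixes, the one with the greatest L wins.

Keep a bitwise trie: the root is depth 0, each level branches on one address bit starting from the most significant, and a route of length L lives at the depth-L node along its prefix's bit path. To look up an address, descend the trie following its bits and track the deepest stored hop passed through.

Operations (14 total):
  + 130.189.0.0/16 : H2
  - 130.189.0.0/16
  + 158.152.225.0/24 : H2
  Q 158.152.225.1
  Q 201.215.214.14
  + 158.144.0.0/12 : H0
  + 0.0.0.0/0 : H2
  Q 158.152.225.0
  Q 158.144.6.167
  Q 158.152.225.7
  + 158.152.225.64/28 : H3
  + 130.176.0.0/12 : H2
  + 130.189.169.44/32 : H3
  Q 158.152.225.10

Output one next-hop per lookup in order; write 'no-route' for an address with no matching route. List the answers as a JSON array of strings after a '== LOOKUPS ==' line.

Apply in order:
  add 130.189.0.0/16 -> H2 at depth 16
  - 130.189.0.0/16 clear@16
  add 158.152.225.0/24 -> H2 at depth 24
  ? 158.152.225.1  path d0:-→d1:-→d2:-→d3:-→d4:-→d5:-→d6:-→d7:-→d8:-→d9:-→d10:-→d11:-→d12:-→d13:-→d14:-→d15:-→d16:-→d17:-→d18:-→d19:-→d20:-→d21:-→d22:-→d23:-→d24:H2  best=H2
  ? 201.215.214.14  path d0:-→d1:-  best=no-route
  add 158.144.0.0/12 -> H0 at depth 12
  add 0.0.0.0/0 -> H2 at depth 0
  ? 158.152.225.0  path d0:H2→d1:-→d2:-→d3:-→d4:-→d5:-→d6:-→d7:-→d8:-→d9:-→d10:-→d11:-→d12:H0→d13:-→d14:-→d15:-→d16:-→d17:-→d18:-→d19:-→d20:-→d21:-→d22:-→d23:-→d24:H2  best=H2
  ? 158.144.6.167  path d0:H2→d1:-→d2:-→d3:-→d4:-→d5:-→d6:-→d7:-→d8:-→d9:-→d10:-→d11:-→d12:H0  best=H0
  ? 158.152.225.7  path d0:H2→d1:-→d2:-→d3:-→d4:-→d5:-→d6:-→d7:-→d8:-→d9:-→d10:-→d11:-→d12:H0→d13:-→d14:-→d15:-→d16:-→d17:-→d18:-→d19:-→d20:-→d21:-→d22:-→d23:-→d24:H2  best=H2
  add 158.152.225.64/28 -> H3 at depth 28
  add 130.176.0.0/12 -> H2 at depth 12
  add 130.189.169.44/32 -> H3 at depth 32
  ? 158.152.225.10  path d0:H2→d1:-→d2:-→d3:-→d4:-→d5:-→d6:-→d7:-→d8:-→d9:-→d10:-→d11:-→d12:H0→d13:-→d14:-→d15:-→d16:-→d17:-→d18:-→d19:-→d20:-→d21:-→d22:-→d23:-→d24:H2→d25:-  best=H2

== LOOKUPS ==
["H2","no-route","H2","H0","H2","H2"]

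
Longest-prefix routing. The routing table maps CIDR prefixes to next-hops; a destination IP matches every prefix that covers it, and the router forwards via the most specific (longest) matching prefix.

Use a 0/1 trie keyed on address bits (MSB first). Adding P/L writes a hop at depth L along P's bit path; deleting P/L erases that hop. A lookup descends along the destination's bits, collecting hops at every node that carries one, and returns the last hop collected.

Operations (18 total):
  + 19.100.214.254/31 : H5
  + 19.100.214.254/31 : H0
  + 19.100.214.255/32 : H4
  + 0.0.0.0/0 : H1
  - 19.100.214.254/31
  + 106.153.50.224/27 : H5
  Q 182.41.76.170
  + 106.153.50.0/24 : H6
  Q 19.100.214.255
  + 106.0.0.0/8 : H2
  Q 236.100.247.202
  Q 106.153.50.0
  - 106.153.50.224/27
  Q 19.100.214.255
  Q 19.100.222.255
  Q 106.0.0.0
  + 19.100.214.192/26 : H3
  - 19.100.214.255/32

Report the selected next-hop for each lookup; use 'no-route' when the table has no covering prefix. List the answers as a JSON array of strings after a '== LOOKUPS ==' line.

Apply in order:
  add 19.100.214.254/31 -> H5 at depth 31
  add 19.100.214.254/31 -> H0 at depth 31
  add 19.100.214.255/32 -> H4 at depth 32
  add 0.0.0.0/0 -> H1 at depth 0
  del 19.100.214.254/31 (clear depth 31)
  add 106.153.50.224/27 -> H5 at depth 27
  lookup 182.41.76.170: bits ε walk d0:H1 -> H1
  add 106.153.50.0/24 -> H6 at depth 24
  lookup 19.100.214.255: bits 00010011011001001101011011111111 walk d0:H1→d1:-→d2:-→d3:-→d4:-→d5:-→d6:-→d7:-→d8:-→d9:-→d10:-→d11:-→d12:-→d13:-→d14:-→d15:-→d16:-→d17:-→d18:-→d19:-→d20:-→d21:-→d22:-→d23:-→d24:-→d25:-→d26:-→d27:-→d28:-→d29:-→d30:-→d31:-→d32:H4 -> H4
  add 106.0.0.0/8 -> H2 at depth 8
  lookup 236.100.247.202: bits ε walk d0:H1 -> H1
  lookup 106.153.50.0: bits 011010101001100100110010 walk d0:H1→d1:-→d2:-→d3:-→d4:-→d5:-→d6:-→d7:-→d8:H2→d9:-→d10:-→d11:-→d12:-→d13:-→d14:-→d15:-→d16:-→d17:-→d18:-→d19:-→d20:-→d21:-→d22:-→d23:-→d24:H6 -> H6
  del 106.153.50.224/27 (clear depth 27)
  lookup 19.100.214.255: bits 00010011011001001101011011111111 walk d0:H1→d1:-→d2:-→d3:-→d4:-→d5:-→d6:-→d7:-→d8:-→d9:-→d10:-→d11:-→d12:-→d13:-→d14:-→d15:-→d16:-→d17:-→d18:-→d19:-→d20:-→d21:-→d22:-→d23:-→d24:-→d25:-→d26:-→d27:-→d28:-→d29:-→d30:-→d31:-→d32:H4 -> H4
  lookup 19.100.222.255: bits 00010011011001001101 walk d0:H1→d1:-→d2:-→d3:-→d4:-→d5:-→d6:-→d7:-→d8:-→d9:-→d10:-→d11:-→d12:-→d13:-→d14:-→d15:-→d16:-→d17:-→d18:-→d19:-→d20:- -> H1
  lookup 106.0.0.0: bits 01101010 walk d0:H1→d1:-→d2:-→d3:-→d4:-→d5:-→d6:-→d7:-→d8:H2 -> H2
  add 19.100.214.192/26 -> H3 at depth 26
  del 19.100.214.255/32 (clear depth 32)

== LOOKUPS ==
["H1","H4","H1","H6","H4","H1","H2"]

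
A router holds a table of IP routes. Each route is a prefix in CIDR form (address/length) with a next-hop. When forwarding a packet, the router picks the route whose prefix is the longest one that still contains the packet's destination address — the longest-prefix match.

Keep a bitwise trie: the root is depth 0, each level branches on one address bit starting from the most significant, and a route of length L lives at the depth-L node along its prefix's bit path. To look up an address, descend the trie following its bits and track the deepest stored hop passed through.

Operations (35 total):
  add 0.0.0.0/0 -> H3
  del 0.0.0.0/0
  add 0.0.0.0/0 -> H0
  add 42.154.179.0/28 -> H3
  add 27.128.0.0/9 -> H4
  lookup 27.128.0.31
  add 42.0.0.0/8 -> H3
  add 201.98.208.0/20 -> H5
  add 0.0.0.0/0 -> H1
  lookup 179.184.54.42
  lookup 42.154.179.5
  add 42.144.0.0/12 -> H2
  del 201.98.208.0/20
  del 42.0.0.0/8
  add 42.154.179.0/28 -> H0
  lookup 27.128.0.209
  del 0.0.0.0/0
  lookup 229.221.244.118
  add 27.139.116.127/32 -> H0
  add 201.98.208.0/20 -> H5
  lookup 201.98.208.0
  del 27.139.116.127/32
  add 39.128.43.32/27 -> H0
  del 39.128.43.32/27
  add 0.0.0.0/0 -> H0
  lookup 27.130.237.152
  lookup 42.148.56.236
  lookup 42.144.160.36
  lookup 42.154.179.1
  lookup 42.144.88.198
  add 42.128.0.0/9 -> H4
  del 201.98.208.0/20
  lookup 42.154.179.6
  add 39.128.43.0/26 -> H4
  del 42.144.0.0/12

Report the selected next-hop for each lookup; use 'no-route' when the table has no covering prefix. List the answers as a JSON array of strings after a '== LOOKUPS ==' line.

Trace:
  + 0.0.0.0/0 (H3) depth=0
  - 0.0.0.0/0 clear@0
  + 0.0.0.0/0 (H0) depth=0
  + 42.154.179.0/28 (H3) depth=28
  + 27.128.0.0/9 (H4) depth=9
  Q 27.128.0.31: descend 000110111 ; hops seen [H0,H4] ; pick H4
  + 42.0.0.0/8 (H3) depth=8
  + 201.98.208.0/20 (H5) depth=20
  + 0.0.0.0/0 (H1) depth=0
  Q 179.184.54.42: descend 1 ; hops seen [H1] ; pick H1
  Q 42.154.179.5: descend 0010101010011010101100110000 ; hops seen [H1,H3,H3] ; pick H3
  + 42.144.0.0/12 (H2) depth=12
  - 201.98.208.0/20 clear@20
  - 42.0.0.0/8 clear@8
  + 42.154.179.0/28 (H0) depth=28
  Q 27.128.0.209: descend 000110111 ; hops seen [H1,H4] ; pick H4
  - 0.0.0.0/0 clear@0
  Q 229.221.244.118: descend 11 ; hops seen [∅] ; pick no-route
  + 27.139.116.127/32 (H0) depth=32
  + 201.98.208.0/20 (H5) depth=20
  Q 201.98.208.0: descend 11001001011000101101 ; hops seen [H5] ; pick H5
  - 27.139.116.127/32 clear@32
  + 39.128.43.32/27 (H0) depth=27
  - 39.128.43.32/27 clear@27
  + 0.0.0.0/0 (H0) depth=0
  Q 27.130.237.152: descend 000110111000 ; hops seen [H0,H4] ; pick H4
  Q 42.148.56.236: descend 001010101001 ; hops seen [H0,H2] ; pick H2
  Q 42.144.160.36: descend 001010101001 ; hops seen [H0,H2] ; pick H2
  Q 42.154.179.1: descend 0010101010011010101100110000 ; hops seen [H0,H2,H0] ; pick H0
  Q 42.144.88.198: descend 001010101001 ; hops seen [H0,H2] ; pick H2
  + 42.128.0.0/9 (H4) depth=9
  - 201.98.208.0/20 clear@20
  Q 42.154.179.6: descend 0010101010011010101100110000 ; hops seen [H0,H4,H2,H0] ; pick H0
  + 39.128.43.0/26 (H4) depth=26
  - 42.144.0.0/12 clear@12

== LOOKUPS ==
["H4","H1","H3","H4","no-route","H5","H4","H2","H2","H0","H2","H0"]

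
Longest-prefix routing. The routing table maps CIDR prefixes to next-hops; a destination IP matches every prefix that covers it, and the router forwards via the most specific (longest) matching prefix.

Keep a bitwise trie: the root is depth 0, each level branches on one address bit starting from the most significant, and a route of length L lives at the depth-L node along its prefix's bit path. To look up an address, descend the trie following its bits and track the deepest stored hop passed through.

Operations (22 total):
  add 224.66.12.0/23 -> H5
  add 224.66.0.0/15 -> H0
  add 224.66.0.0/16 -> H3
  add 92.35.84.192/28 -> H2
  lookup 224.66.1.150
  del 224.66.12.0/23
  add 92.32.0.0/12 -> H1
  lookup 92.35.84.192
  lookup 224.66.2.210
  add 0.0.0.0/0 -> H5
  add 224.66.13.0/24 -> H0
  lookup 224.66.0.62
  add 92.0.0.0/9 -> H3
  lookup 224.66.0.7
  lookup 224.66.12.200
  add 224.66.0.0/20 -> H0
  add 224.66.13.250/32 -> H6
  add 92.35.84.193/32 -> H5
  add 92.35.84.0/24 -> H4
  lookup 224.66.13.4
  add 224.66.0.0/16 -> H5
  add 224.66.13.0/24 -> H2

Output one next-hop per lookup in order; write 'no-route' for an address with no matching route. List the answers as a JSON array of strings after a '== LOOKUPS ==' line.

Apply in order:
  + 224.66.12.0/23 (H5) depth=23
  + 224.66.0.0/15 (H0) depth=15
  + 224.66.0.0/16 (H3) depth=16
  + 92.35.84.192/28 (H2) depth=28
  Q 224.66.1.150: descend 11100000010000100000 ; hops seen [H0,H3] ; pick H3
  - 224.66.12.0/23 clear@23
  + 92.32.0.0/12 (H1) depth=12
  Q 92.35.84.192: descend 0101110000100011010101001100 ; hops seen [H1,H2] ; pick H2
  Q 224.66.2.210: descend 11100000010000100000 ; hops seen [H0,H3] ; pick H3
  + 0.0.0.0/0 (H5) depth=0
  + 224.66.13.0/24 (H0) depth=24
  Q 224.66.0.62: descend 11100000010000100000 ; hops seen [H5,H0,H3] ; pick H3
  + 92.0.0.0/9 (H3) depth=9
  Q 224.66.0.7: descend 11100000010000100000 ; hops seen [H5,H0,H3] ; pick H3
  Q 224.66.12.200: descend 11100000010000100000110 ; hops seen [H5,H0,H3] ; pick H3
  + 224.66.0.0/20 (H0) depth=20
  + 224.66.13.250/32 (H6) depth=32
  + 92.35.84.193/32 (H5) depth=32
  + 92.35.84.0/24 (H4) depth=24
  Q 224.66.13.4: descend 111000000100001000001101 ; hops seen [H5,H0,H3,H0,H0] ; pick H0
  + 224.66.0.0/16 (H5) depth=16
  + 224.66.13.0/24 (H2) depth=24

== LOOKUPS ==
["H3","H2","H3","H3","H3","H3","H0"]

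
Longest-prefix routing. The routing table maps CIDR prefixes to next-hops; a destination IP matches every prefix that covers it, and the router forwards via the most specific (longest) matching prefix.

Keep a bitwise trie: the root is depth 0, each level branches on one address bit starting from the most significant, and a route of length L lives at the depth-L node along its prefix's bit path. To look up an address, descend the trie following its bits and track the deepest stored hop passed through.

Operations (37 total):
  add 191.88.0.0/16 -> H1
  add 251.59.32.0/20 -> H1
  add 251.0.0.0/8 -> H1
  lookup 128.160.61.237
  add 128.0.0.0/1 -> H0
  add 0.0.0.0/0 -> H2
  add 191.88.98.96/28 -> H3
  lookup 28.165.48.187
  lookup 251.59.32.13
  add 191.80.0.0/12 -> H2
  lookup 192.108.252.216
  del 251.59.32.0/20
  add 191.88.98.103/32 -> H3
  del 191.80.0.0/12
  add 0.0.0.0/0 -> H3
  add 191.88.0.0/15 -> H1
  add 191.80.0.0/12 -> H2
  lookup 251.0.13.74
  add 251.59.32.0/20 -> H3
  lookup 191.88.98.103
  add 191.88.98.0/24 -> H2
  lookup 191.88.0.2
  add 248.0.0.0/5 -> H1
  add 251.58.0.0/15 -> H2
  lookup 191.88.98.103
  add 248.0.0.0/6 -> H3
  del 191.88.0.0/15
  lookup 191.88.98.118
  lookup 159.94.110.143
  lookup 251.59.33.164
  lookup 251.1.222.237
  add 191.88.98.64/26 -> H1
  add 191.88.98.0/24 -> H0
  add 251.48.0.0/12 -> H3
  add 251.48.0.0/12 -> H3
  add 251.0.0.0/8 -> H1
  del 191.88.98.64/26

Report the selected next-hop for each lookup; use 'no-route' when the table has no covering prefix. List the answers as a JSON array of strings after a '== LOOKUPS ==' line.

Process each operation:
  + 191.88.0.0/16 (H1) depth=16
  + 251.59.32.0/20 (H1) depth=20
  + 251.0.0.0/8 (H1) depth=8
  lookup 128.160.61.237: bits 10 walk d0:-→d1:-→d2:- -> no-route
  + 128.0.0.0/1 (H0) depth=1
  + 0.0.0.0/0 (H2) depth=0
  + 191.88.98.96/28 (H3) depth=28
  lookup 28.165.48.187: bits ε walk d0:H2 -> H2
  lookup 251.59.32.13: bits 11111011001110110010 walk d0:H2→d1:H0→d2:-→d3:-→d4:-→d5:-→d6:-→d7:-→d8:H1→d9:-→d10:-→d11:-→d12:-→d13:-→d14:-→d15:-→d16:-→d17:-→d18:-→d19:-→d20:H1 -> H1
  + 191.80.0.0/12 (H2) depth=12
  lookup 192.108.252.216: bits 11 walk d0:H2→d1:H0→d2:- -> H0
  - 251.59.32.0/20 clear@20
  + 191.88.98.103/32 (H3) depth=32
  - 191.80.0.0/12 clear@12
  + 0.0.0.0/0 (H3) depth=0
  + 191.88.0.0/15 (H1) depth=15
  + 191.80.0.0/12 (H2) depth=12
  lookup 251.0.13.74: bits 1111101100 walk d0:H3→d1:H0→d2:-→d3:-→d4:-→d5:-→d6:-→d7:-→d8:H1→d9:-→d10:- -> H1
  + 251.59.32.0/20 (H3) depth=20
  lookup 191.88.98.103: bits 10111111010110000110001001100111 walk d0:H3→d1:H0→d2:-→d3:-→d4:-→d5:-→d6:-→d7:-→d8:-→d9:-→d10:-→d11:-→d12:H2→d13:-→d14:-→d15:H1→d16:H1→d17:-→d18:-→d19:-→d20:-→d21:-→d22:-→d23:-→d24:-→d25:-→d26:-→d27:-→d28:H3→d29:-→d30:-→d31:-→d32:H3 -> H3
  + 191.88.98.0/24 (H2) depth=24
  lookup 191.88.0.2: bits 10111111010110000 walk d0:H3→d1:H0→d2:-→d3:-→d4:-→d5:-→d6:-→d7:-→d8:-→d9:-→d10:-→d11:-→d12:H2→d13:-→d14:-→d15:H1→d16:H1→d17:- -> H1
  + 248.0.0.0/5 (H1) depth=5
  + 251.58.0.0/15 (H2) depth=15
  lookup 191.88.98.103: bits 10111111010110000110001001100111 walk d0:H3→d1:H0→d2:-→d3:-→d4:-→d5:-→d6:-→d7:-→d8:-→d9:-→d10:-→d11:-→d12:H2→d13:-→d14:-→d15:H1→d16:H1→d17:-→d18:-→d19:-→d20:-→d21:-→d22:-→d23:-→d24:H2→d25:-→d26:-→d27:-→d28:H3→d29:-→d30:-→d31:-→d32:H3 -> H3
  + 248.0.0.0/6 (H3) depth=6
  - 191.88.0.0/15 clear@15
  lookup 191.88.98.118: bits 101111110101100001100010011 walk d0:H3→d1:H0→d2:-→d3:-→d4:-→d5:-→d6:-→d7:-→d8:-→d9:-→d10:-→d11:-→d12:H2→d13:-→d14:-→d15:-→d16:H1→d17:-→d18:-→d19:-→d20:-→d21:-→d22:-→d23:-→d24:H2→d25:-→d26:-→d27:- -> H2
  lookup 159.94.110.143: bits 10 walk d0:H3→d1:H0→d2:- -> H0
  lookup 251.59.33.164: bits 11111011001110110010 walk d0:H3→d1:H0→d2:-→d3:-→d4:-→d5:H1→d6:H3→d7:-→d8:H1→d9:-→d10:-→d11:-→d12:-→d13:-→d14:-→d15:H2→d16:-→d17:-→d18:-→d19:-→d20:H3 -> H3
  lookup 251.1.222.237: bits 1111101100 walk d0:H3→d1:H0→d2:-→d3:-→d4:-→d5:H1→d6:H3→d7:-→d8:H1→d9:-→d10:- -> H1
  + 191.88.98.64/26 (H1) depth=26
  + 191.88.98.0/24 (H0) depth=24
  + 251.48.0.0/12 (H3) depth=12
  + 251.48.0.0/12 (H3) depth=12
  + 251.0.0.0/8 (H1) depth=8
  - 191.88.98.64/26 clear@26

== LOOKUPS ==
["no-route","H2","H1","H0","H1","H3","H1","H3","H2","H0","H3","H1"]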